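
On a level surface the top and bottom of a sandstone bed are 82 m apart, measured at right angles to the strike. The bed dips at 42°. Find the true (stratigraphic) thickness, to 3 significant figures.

54.9 m

True thickness t = w · sin(dip) = 82 × sin 42°
t = 82 × 0.6691 = 54.869 m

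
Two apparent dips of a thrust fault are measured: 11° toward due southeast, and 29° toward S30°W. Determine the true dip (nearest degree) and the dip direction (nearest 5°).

Each apparent-dip line lies in the plane. As unit vectors (x east, y north, z up), v₁ plunges 11°→due southeast and v₂ plunges 29°→S30°W.
n = v₁ × v₂ = (-0.192, -0.420, 0.829) (taken with n_z > 0).
True dip = arccos(n_z / |n|) = arccos(0.8737) = 29.1°.
The horizontal component of n points toward azimuth atan2(n_x, n_y) = 205°, the dip direction.

true dip 29°, dip direction 205°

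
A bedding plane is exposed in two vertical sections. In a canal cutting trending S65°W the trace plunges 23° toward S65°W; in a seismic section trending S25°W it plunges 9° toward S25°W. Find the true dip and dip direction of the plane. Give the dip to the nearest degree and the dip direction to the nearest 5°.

Each apparent-dip line lies in the plane. As unit vectors (x east, y north, z up), v₁ plunges 23°→S65°W and v₂ plunges 9°→S25°W.
n = v₁ × v₂ = (-0.289, 0.033, 0.584) (taken with n_z > 0).
Dip δ = arctan(|n_h|/n_z) = arctan(0.291/0.584) = 26.5°.
The horizontal component of n points toward azimuth atan2(n_x, n_y) = 276°, the dip direction.

true dip 26°, dip direction 275°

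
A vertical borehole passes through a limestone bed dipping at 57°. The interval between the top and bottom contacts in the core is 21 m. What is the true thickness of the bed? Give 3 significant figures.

True thickness t = h · cos(dip) = 21 × cos 57°
t = 21 × 0.5446 = 11.437 m

11.4 m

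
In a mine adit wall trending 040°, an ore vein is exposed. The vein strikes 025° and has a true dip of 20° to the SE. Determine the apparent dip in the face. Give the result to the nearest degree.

5°

The strike is 025° and the section trends 040°; the acute angle between them is β = 15°.
tan(apparent dip) = tan 20° · sin 15° = 0.0942
apparent dip = arctan 0.0942 = 5.38°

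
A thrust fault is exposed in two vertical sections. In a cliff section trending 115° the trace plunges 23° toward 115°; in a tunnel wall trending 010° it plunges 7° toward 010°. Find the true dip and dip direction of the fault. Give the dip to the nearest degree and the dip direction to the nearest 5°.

true dip 26°, dip direction 085°

Represent each trace as a vector plunging at its apparent dip toward its trend (east-north-up frame): v₁ = (0.834, -0.389, -0.391), v₂ = (0.172, 0.977, -0.122).
n = v₁ × v₂ = (0.429, 0.034, 0.883) (taken with n_z > 0).
Dip δ = arctan(|n_h|/n_z) = arctan(0.431/0.883) = 26.0°.
Dip direction = azimuth of (n_x, n_y) = atan2(0.429, 0.034) = 85°.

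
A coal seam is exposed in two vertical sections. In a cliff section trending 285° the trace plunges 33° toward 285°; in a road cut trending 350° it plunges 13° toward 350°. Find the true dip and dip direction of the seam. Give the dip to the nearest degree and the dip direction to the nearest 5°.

true dip 33°, dip direction 280°

The two traces are lines in the plane: v₁ = (sin 285°·cos 33°, cos 285°·cos 33°, −sin 33°), v₂ = (sin 350°·cos 13°, cos 350°·cos 13°, −sin 13°).
n = v₁ × v₂ = (-0.474, 0.090, 0.741) (taken with n_z > 0).
Dip δ = arctan(|n_h|/n_z) = arctan(0.482/0.741) = 33.1°.
Dip direction = azimuth of (n_x, n_y) = atan2(-0.474, 0.090) = 281°.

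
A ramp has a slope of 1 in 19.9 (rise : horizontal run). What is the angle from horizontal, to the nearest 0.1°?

tan θ = 1/19.9 = 0.0503
θ = arctan(0.0503) = 2.88°

2.9°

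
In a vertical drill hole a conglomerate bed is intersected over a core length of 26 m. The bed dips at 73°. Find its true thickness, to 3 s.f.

True thickness t = h · cos(dip) = 26 × cos 73°
t = 26 × 0.2924 = 7.602 m

7.60 m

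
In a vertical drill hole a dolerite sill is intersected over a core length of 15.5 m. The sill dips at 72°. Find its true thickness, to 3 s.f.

True thickness t = h · cos(dip) = 15.5 × cos 72°
t = 15.5 × 0.3090 = 4.790 m

4.79 m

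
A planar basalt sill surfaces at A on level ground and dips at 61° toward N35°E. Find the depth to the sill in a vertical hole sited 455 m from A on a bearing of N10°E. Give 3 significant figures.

744 m

The hole lies 25° from the dip direction, so the down-dip offset is 455 × cos 25° = 412.37 m.
Depth = down-dip offset × tan(dip) = 412.37 × tan 61° = 412.37 × 1.8040
Depth = 743.94 m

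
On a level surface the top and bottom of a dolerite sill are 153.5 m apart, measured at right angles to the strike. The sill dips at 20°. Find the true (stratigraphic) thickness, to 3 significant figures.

52.5 m

True thickness t = w · sin(dip) = 153.5 × sin 20°
t = 153.5 × 0.3420 = 52.500 m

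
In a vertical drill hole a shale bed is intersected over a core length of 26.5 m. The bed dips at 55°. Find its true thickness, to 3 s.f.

True thickness t = h · cos(dip) = 26.5 × cos 55°
t = 26.5 × 0.5736 = 15.200 m

15.2 m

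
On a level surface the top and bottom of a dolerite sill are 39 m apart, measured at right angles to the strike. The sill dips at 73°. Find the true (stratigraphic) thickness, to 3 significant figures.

True thickness t = w · sin(dip) = 39 × sin 73°
t = 39 × 0.9563 = 37.296 m

37.3 m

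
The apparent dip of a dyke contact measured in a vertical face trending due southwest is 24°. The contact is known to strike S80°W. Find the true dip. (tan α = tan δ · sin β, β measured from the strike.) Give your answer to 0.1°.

37.8°

β = acute angle between strike S80°W and section due southwest = 35°.
tan(true dip) = tan 24° / sin 35° = 0.7762
true dip = arctan 0.7762 = 37.82°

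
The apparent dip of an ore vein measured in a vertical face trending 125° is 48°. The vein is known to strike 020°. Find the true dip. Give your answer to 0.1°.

49.0°

The section is 75° from the strike.
tan(true dip) = tan 48° / sin 75° = 1.1498
true dip = arctan 1.1498 = 48.99°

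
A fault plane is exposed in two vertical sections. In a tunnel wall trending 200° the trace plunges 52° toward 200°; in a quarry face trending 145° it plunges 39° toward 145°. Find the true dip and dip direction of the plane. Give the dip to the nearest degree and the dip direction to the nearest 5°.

The two traces are lines in the plane: v₁ = (sin 200°·cos 52°, cos 200°·cos 52°, −sin 52°), v₂ = (sin 145°·cos 39°, cos 145°·cos 39°, −sin 39°).
n = v₁ × v₂ = (-0.138, -0.484, 0.392) (taken with n_z > 0).
Dip δ = arctan(|n_h|/n_z) = arctan(0.503/0.392) = 52.1°.
Dip direction = atan2(-0.138, -0.484) = 196° (azimuth of n's horizontal projection).

true dip 52°, dip direction 195°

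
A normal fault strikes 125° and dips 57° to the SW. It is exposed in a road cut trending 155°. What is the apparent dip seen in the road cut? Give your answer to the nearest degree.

The section lies 30° from the strike.
tan(apparent dip) = tan 57° · sin 30° = 0.7699
α = arctan(0.7699) = 37.59°

38°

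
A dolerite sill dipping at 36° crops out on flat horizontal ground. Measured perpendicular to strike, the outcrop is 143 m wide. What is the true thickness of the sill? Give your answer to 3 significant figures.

84.1 m

True thickness t = w · sin(dip) = 143 × sin 36°
t = 143 × 0.5878 = 84.053 m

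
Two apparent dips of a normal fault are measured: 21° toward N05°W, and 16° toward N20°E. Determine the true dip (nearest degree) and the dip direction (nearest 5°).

true dip 22°, dip direction 335°

Represent each trace as a vector plunging at its apparent dip toward its trend (east-north-up frame): v₁ = (-0.081, 0.930, -0.358), v₂ = (0.329, 0.903, -0.276).
n = v₁ × v₂ = (-0.067, 0.140, 0.379) (taken with n_z > 0).
True dip = arccos(n_z / |n|) = arccos(0.9252) = 22.3°.
Dip direction = azimuth of (n_x, n_y) = atan2(-0.067, 0.140) = 334°.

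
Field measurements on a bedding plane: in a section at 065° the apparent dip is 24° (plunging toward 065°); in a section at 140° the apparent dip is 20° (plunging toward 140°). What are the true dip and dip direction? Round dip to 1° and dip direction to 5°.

true dip 27°, dip direction 095°

The two traces are lines in the plane: v₁ = (sin 65°·cos 24°, cos 65°·cos 24°, −sin 24°), v₂ = (sin 140°·cos 20°, cos 140°·cos 20°, −sin 20°).
n = v₁ × v₂ = (0.425, -0.037, 0.829) (taken with n_z > 0).
Dip δ = arctan(|n_h|/n_z) = arctan(0.426/0.829) = 27.2°.
Dip direction = azimuth of (n_x, n_y) = atan2(0.425, -0.037) = 95°.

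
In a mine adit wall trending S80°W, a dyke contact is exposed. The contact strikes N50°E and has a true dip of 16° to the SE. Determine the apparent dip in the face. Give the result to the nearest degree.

The strike is N50°E and the section trends S80°W; the acute angle between them is β = 30°.
tan α = tan 16° × sin 30° = 0.2867 × 0.5000 = 0.1434
α = arctan(0.1434) = 8.16°

8°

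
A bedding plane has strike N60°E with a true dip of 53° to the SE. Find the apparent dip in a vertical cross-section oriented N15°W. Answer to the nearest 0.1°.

52.0°

Angle between strike (N60°E) and section (N15°W): β = 75°.
tan(apparent dip) = tan 53° · sin 75° = 1.2818
α = arctan(1.2818) = 52.04°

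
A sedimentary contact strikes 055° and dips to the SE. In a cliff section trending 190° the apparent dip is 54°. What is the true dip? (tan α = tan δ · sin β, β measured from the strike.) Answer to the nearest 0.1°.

β = acute angle between strike 055° and section 190° = 45°.
tan(true dip) = tan 54° / sin 45° = 1.9465
true dip = arctan 1.9465 = 62.81°

62.8°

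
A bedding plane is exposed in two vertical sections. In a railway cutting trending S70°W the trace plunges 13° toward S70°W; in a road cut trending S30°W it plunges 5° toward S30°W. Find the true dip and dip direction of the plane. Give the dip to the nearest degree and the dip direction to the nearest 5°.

true dip 15°, dip direction 280°

Each apparent-dip line lies in the plane. As unit vectors (x east, y north, z up), v₁ plunges 13°→S70°W and v₂ plunges 5°→S30°W.
Cross product v₁ × v₂ gives the pole to the plane: n ∝ (-0.165, 0.032, 0.624).
tan δ = √(n_x²+n_y²)/n_z = 0.168/0.624, so δ = 15.1°.
The horizontal component of n points toward azimuth atan2(n_x, n_y) = 281°, the dip direction.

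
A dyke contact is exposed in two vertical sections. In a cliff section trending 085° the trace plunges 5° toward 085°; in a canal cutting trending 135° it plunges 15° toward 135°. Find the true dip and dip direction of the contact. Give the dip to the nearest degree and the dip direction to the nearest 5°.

Represent each trace as a vector plunging at its apparent dip toward its trend (east-north-up frame): v₁ = (0.992, 0.087, -0.087), v₂ = (0.683, -0.683, -0.259).
Cross product v₁ × v₂ gives the pole to the plane: n ∝ (0.082, -0.197, 0.737).
Dip δ = arctan(|n_h|/n_z) = arctan(0.214/0.737) = 16.2°.
Dip direction = azimuth of (n_x, n_y) = atan2(0.082, -0.197) = 157°.

true dip 16°, dip direction 155°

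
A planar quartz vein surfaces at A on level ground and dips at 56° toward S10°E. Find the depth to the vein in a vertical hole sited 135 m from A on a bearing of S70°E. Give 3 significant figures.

100 m

The hole lies 60° from the dip direction, so the down-dip offset is 135 × cos 60° = 67.50 m.
Depth = down-dip offset × tan(dip) = 67.50 × tan 56° = 67.50 × 1.4826
Depth = 100.07 m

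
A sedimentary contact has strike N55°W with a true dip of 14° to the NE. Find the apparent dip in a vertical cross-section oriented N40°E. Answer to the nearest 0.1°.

Angle between strike (N55°W) and section (N40°E): β = 85°.
tan(apparent dip) = tan 14° · sin 85° = 0.2484
α = arctan(0.2484) = 13.95°

13.9°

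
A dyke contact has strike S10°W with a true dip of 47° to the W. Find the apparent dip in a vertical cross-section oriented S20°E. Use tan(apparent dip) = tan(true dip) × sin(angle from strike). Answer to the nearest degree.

28°

Angle between strike (S10°W) and section (S20°E): β = 30°.
tan(apparent dip) = tan 47° · sin 30° = 0.5362
apparent dip = arctan 0.5362 = 28.20°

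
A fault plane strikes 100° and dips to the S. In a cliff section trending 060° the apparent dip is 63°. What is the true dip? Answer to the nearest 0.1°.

71.9°

The section is 40° from the strike.
tan(true dip) = tan 63° / sin 40° = 3.0533
δ = arctan(3.0533) = 71.87°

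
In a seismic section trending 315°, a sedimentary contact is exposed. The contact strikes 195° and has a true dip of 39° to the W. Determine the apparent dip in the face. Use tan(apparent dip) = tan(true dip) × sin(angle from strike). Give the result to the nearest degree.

The section lies 60° from the strike.
tan(apparent dip) = tan 39° · sin 60° = 0.7013
apparent dip = arctan 0.7013 = 35.04°

35°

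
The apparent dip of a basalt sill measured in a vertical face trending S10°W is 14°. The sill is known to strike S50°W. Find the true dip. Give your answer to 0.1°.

21.2°

β = acute angle between strike S50°W and section S10°W = 40°.
tan(true dip) = tan 14° / sin 40° = 0.3879
δ = arctan(0.3879) = 21.20°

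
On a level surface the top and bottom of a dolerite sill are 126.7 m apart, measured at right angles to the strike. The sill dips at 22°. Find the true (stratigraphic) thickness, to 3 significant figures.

True thickness t = w · sin(dip) = 126.7 × sin 22°
t = 126.7 × 0.3746 = 47.463 m

47.5 m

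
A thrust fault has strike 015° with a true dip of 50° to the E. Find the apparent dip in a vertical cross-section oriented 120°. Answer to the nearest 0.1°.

49.0°

The strike is 015° and the section trends 120°; the acute angle between them is β = 75°.
tan α = tan 50° × sin 75° = 1.1918 × 0.9659 = 1.1511
α = arctan(1.1511) = 49.02°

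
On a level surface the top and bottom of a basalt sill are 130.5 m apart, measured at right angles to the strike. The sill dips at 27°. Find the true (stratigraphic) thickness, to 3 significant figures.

True thickness t = w · sin(dip) = 130.5 × sin 27°
t = 130.5 × 0.4540 = 59.246 m

59.2 m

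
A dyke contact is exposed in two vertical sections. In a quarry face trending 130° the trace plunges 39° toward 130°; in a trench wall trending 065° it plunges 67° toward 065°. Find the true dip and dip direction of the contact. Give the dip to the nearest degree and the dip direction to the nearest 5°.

Each apparent-dip line lies in the plane. As unit vectors (x east, y north, z up), v₁ plunges 39°→130° and v₂ plunges 67°→065°.
Cross product v₁ × v₂ gives the pole to the plane: n ∝ (0.564, 0.325, 0.275).
Dip δ = arctan(|n_h|/n_z) = arctan(0.651/0.275) = 67.1°.
Dip direction = atan2(0.564, 0.325) = 60° (azimuth of n's horizontal projection).

true dip 67°, dip direction 060°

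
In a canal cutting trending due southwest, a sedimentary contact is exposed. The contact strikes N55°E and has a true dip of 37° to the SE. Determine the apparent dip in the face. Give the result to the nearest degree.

7°

The section lies 10° from the strike.
tan α = tan 37° × sin 10° = 0.7536 × 0.1736 = 0.1309
apparent dip = arctan 0.1309 = 7.45°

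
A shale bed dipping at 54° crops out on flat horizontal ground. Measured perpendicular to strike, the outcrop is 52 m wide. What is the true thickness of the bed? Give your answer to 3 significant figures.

42.1 m

True thickness t = w · sin(dip) = 52 × sin 54°
t = 52 × 0.8090 = 42.069 m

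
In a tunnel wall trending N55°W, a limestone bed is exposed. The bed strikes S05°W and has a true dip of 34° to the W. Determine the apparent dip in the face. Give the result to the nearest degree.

The section lies 60° from the strike.
tan α = tan 34° × sin 60° = 0.6745 × 0.8660 = 0.5841
apparent dip = arctan 0.5841 = 30.29°

30°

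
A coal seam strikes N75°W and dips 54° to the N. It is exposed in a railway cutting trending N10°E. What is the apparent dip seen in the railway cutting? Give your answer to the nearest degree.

The section lies 85° from the strike.
tan(apparent dip) = tan 54° · sin 85° = 1.3711
apparent dip = arctan 1.3711 = 53.90°

54°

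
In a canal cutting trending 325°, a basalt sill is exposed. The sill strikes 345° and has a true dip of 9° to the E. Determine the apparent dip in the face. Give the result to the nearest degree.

3°

Angle between strike (345°) and section (325°): β = 20°.
tan(apparent dip) = tan 9° · sin 20° = 0.0542
apparent dip = arctan 0.0542 = 3.10°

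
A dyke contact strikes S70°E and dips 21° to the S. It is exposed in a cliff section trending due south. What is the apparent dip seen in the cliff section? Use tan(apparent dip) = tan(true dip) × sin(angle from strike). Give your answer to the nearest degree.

Angle between strike (S70°E) and section (due south): β = 70°.
tan(apparent dip) = tan 21° · sin 70° = 0.3607
apparent dip = arctan 0.3607 = 19.84°

20°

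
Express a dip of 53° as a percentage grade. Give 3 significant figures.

grade % = 100 × tan 53° = 100 × 1.3270

133%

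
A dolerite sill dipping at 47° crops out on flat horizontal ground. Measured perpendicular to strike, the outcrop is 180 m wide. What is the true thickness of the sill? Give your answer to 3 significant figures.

True thickness t = w · sin(dip) = 180 × sin 47°
t = 180 × 0.7314 = 131.644 m

132 m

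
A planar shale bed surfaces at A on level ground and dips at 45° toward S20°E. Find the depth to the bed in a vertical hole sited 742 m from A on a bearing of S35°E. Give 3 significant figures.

717 m

The hole lies 15° from the dip direction, so the down-dip offset is 742 × cos 15° = 716.72 m.
Depth = down-dip offset × tan(dip) = 716.72 × tan 45° = 716.72 × 1.0000
Depth = 716.72 m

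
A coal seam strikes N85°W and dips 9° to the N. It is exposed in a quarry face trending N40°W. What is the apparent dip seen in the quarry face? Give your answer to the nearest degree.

The strike is N85°W and the section trends N40°W; the acute angle between them is β = 45°.
tan(apparent dip) = tan 9° · sin 45° = 0.1120
α = arctan(0.1120) = 6.39°

6°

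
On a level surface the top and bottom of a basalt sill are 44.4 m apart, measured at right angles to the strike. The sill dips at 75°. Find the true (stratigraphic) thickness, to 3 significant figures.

42.9 m

True thickness t = w · sin(dip) = 44.4 × sin 75°
t = 44.4 × 0.9659 = 42.887 m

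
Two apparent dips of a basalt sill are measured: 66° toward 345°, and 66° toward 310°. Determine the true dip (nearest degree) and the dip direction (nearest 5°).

Each apparent-dip line lies in the plane. As unit vectors (x east, y north, z up), v₁ plunges 66°→345° and v₂ plunges 66°→310°.
The plane normal is n = v₁ × v₂ ∝ (-0.120, 0.188, 0.095).
Dip δ = arctan(|n_h|/n_z) = arctan(0.223/0.095) = 67.0°.
Dip direction = azimuth of (n_x, n_y) = atan2(-0.120, 0.188) = 328°.

true dip 67°, dip direction 330°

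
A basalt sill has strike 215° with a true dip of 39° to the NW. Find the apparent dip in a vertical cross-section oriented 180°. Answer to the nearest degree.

25°

Angle between strike (215°) and section (180°): β = 35°.
tan(apparent dip) = tan 39° · sin 35° = 0.4645
apparent dip = arctan 0.4645 = 24.91°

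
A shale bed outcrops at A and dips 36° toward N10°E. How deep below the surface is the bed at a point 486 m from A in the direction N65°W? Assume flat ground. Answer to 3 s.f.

91.4 m

The hole lies 75° from the dip direction, so the down-dip offset is 486 × cos 75° = 125.79 m.
Depth = down-dip offset × tan(dip) = 125.79 × tan 36° = 125.79 × 0.7265
Depth = 91.39 m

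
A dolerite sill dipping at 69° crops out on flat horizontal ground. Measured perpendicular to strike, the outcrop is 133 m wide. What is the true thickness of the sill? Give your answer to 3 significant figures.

124 m

True thickness t = w · sin(dip) = 133 × sin 69°
t = 133 × 0.9336 = 124.166 m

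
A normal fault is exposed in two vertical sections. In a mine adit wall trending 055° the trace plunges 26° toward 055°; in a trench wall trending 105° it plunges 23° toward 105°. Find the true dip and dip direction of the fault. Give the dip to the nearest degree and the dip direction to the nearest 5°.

Represent each trace as a vector plunging at its apparent dip toward its trend (east-north-up frame): v₁ = (0.736, 0.516, -0.438), v₂ = (0.889, -0.238, -0.391).
The plane normal is n = v₁ × v₂ ∝ (0.306, 0.102, 0.634).
True dip = arccos(n_z / |n|) = arccos(0.8913) = 27.0°.
The horizontal component of n points toward azimuth atan2(n_x, n_y) = 72°, the dip direction.

true dip 27°, dip direction 070°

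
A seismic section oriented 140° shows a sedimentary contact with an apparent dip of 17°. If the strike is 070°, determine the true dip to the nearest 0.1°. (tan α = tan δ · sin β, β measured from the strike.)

The section is 70° from the strike.
tan(true dip) = tan 17° / sin 70° = 0.3254
true dip = arctan 0.3254 = 18.02°

18.0°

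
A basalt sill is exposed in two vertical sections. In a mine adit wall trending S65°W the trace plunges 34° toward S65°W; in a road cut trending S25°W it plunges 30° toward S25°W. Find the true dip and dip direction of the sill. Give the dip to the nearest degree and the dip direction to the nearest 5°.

true dip 34°, dip direction 235°

Represent each trace as a vector plunging at its apparent dip toward its trend (east-north-up frame): v₁ = (-0.751, -0.350, -0.559), v₂ = (-0.366, -0.785, -0.500).
n = v₁ × v₂ = (-0.264, -0.171, 0.462) (taken with n_z > 0).
tan δ = √(n_x²+n_y²)/n_z = 0.314/0.462, so δ = 34.3°.
The horizontal component of n points toward azimuth atan2(n_x, n_y) = 237°, the dip direction.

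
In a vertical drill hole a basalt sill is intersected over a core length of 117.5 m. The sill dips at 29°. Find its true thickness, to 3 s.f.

103 m

True thickness t = h · cos(dip) = 117.5 × cos 29°
t = 117.5 × 0.8746 = 102.768 m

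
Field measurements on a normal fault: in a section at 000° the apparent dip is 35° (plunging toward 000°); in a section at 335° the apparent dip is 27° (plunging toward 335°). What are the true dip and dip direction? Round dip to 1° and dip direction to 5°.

The two traces are lines in the plane: v₁ = (sin 0°·cos 35°, cos 0°·cos 35°, −sin 35°), v₂ = (sin 335°·cos 27°, cos 335°·cos 27°, −sin 27°).
The plane normal is n = v₁ × v₂ ∝ (0.091, 0.216, 0.308).
tan δ = √(n_x²+n_y²)/n_z = 0.234/0.308, so δ = 37.2°.
The horizontal component of n points toward azimuth atan2(n_x, n_y) = 23°, the dip direction.

true dip 37°, dip direction 025°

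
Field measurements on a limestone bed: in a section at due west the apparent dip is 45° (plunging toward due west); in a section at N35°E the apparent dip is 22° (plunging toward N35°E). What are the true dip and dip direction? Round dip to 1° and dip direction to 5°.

Represent each trace as a vector plunging at its apparent dip toward its trend (east-north-up frame): v₁ = (-0.707, -0.000, -0.707), v₂ = (0.532, 0.760, -0.375).
n = v₁ × v₂ = (-0.537, 0.641, 0.537) (taken with n_z > 0).
tan δ = √(n_x²+n_y²)/n_z = 0.836/0.537, so δ = 57.3°.
Dip direction = azimuth of (n_x, n_y) = atan2(-0.537, 0.641) = 320°.

true dip 57°, dip direction 320°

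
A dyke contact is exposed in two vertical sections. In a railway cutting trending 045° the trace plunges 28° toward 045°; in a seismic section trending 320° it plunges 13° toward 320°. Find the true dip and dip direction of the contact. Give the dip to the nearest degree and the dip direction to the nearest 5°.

true dip 29°, dip direction 025°

Represent each trace as a vector plunging at its apparent dip toward its trend (east-north-up frame): v₁ = (0.624, 0.624, -0.469), v₂ = (-0.626, 0.746, -0.225).
n = v₁ × v₂ = (0.210, 0.434, 0.857) (taken with n_z > 0).
True dip = arccos(n_z / |n|) = arccos(0.8714) = 29.4°.
Dip direction = azimuth of (n_x, n_y) = atan2(0.210, 0.434) = 26°.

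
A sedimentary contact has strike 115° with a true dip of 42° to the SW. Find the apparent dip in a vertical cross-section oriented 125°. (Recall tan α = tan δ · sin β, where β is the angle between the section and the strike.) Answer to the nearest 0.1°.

8.9°

The section lies 10° from the strike.
tan α = tan 42° × sin 10° = 0.9004 × 0.1736 = 0.1564
apparent dip = arctan 0.1564 = 8.89°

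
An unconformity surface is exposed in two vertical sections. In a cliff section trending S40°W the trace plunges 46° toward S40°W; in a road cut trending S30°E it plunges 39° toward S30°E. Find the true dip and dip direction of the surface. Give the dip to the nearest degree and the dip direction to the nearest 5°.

true dip 49°, dip direction 195°

Each apparent-dip line lies in the plane. As unit vectors (x east, y north, z up), v₁ plunges 46°→S40°W and v₂ plunges 39°→S30°E.
Cross product v₁ × v₂ gives the pole to the plane: n ∝ (-0.149, -0.561, 0.507).
tan δ = √(n_x²+n_y²)/n_z = 0.580/0.507, so δ = 48.8°.
The horizontal component of n points toward azimuth atan2(n_x, n_y) = 195°, the dip direction.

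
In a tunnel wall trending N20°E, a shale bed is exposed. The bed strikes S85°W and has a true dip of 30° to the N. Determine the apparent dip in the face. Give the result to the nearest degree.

28°

The strike is S85°W and the section trends N20°E; the acute angle between them is β = 65°.
tan α = tan 30° × sin 65° = 0.5774 × 0.9063 = 0.5233
α = arctan(0.5233) = 27.62°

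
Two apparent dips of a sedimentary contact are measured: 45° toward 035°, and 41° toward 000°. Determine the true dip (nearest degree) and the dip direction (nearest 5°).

Each apparent-dip line lies in the plane. As unit vectors (x east, y north, z up), v₁ plunges 45°→035° and v₂ plunges 41°→000°.
The plane normal is n = v₁ × v₂ ∝ (0.154, 0.266, 0.306).
tan δ = √(n_x²+n_y²)/n_z = 0.307/0.306, so δ = 45.1°.
The horizontal component of n points toward azimuth atan2(n_x, n_y) = 30°, the dip direction.

true dip 45°, dip direction 030°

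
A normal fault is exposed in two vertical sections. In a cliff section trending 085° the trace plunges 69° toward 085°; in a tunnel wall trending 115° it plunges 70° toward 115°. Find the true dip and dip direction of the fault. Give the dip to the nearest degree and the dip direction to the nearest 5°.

Each apparent-dip line lies in the plane. As unit vectors (x east, y north, z up), v₁ plunges 69°→085° and v₂ plunges 70°→115°.
Cross product v₁ × v₂ gives the pole to the plane: n ∝ (0.164, -0.046, 0.061).
Dip δ = arctan(|n_h|/n_z) = arctan(0.171/0.061) = 70.2°.
The horizontal component of n points toward azimuth atan2(n_x, n_y) = 106°, the dip direction.

true dip 70°, dip direction 105°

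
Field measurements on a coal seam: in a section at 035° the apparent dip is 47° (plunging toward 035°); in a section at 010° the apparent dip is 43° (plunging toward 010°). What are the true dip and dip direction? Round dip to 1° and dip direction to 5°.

Each apparent-dip line lies in the plane. As unit vectors (x east, y north, z up), v₁ plunges 47°→035° and v₂ plunges 43°→010°.
Cross product v₁ × v₂ gives the pole to the plane: n ∝ (0.146, 0.174, 0.211).
True dip = arccos(n_z / |n|) = arccos(0.6806) = 47.1°.
The horizontal component of n points toward azimuth atan2(n_x, n_y) = 40°, the dip direction.

true dip 47°, dip direction 040°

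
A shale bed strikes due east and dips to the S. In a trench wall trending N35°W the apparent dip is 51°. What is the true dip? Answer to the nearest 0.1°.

56.4°

The section is 55° from the strike.
tan δ = tan α / sin β = tan 51° / sin 55° = 1.2349 / 0.8192 = 1.5075
δ = arctan(1.5075) = 56.44°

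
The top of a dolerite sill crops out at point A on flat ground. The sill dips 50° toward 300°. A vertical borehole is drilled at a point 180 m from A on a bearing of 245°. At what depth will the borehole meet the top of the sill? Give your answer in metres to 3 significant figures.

The hole lies 55° from the dip direction, so the down-dip offset is 180 × cos 55° = 103.24 m.
Depth = down-dip offset × tan(dip) = 103.24 × tan 50° = 103.24 × 1.1918
Depth = 123.04 m

123 m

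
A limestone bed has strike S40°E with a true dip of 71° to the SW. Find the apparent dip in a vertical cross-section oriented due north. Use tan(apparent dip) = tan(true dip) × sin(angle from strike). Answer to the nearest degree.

62°

The section lies 40° from the strike.
tan α = tan 71° × sin 40° = 2.9042 × 0.6428 = 1.8668
apparent dip = arctan 1.8668 = 61.82°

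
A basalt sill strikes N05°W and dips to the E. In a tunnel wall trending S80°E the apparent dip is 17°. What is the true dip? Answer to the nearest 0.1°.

17.6°

The section is 75° from the strike.
tan δ = tan α / sin β = tan 17° / sin 75° = 0.3057 / 0.9659 = 0.3165
δ = arctan(0.3165) = 17.56°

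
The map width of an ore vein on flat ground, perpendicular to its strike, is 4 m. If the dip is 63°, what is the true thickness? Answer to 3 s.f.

True thickness t = w · sin(dip) = 4 × sin 63°
t = 4 × 0.8910 = 3.564 m

3.56 m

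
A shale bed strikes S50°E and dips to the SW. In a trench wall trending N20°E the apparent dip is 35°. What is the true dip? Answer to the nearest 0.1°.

β = acute angle between strike S50°E and section N20°E = 70°.
tan(true dip) = tan 35° / sin 70° = 0.7451
δ = arctan(0.7451) = 36.69°

36.7°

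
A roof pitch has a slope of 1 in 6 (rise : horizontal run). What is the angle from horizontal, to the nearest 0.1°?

tan θ = 1/6 = 0.1667
θ = arctan(0.1667) = 9.46°

9.5°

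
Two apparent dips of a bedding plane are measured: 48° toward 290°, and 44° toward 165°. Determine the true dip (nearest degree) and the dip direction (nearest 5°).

true dip 66°, dip direction 230°

Each apparent-dip line lies in the plane. As unit vectors (x east, y north, z up), v₁ plunges 48°→290° and v₂ plunges 44°→165°.
The plane normal is n = v₁ × v₂ ∝ (-0.675, -0.575, 0.394).
Dip δ = arctan(|n_h|/n_z) = arctan(0.887/0.394) = 66.0°.
Dip direction = atan2(-0.675, -0.575) = 230° (azimuth of n's horizontal projection).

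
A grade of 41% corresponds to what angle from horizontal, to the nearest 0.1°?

tan θ = 41/100 = 0.4100
θ = arctan(0.4100) = 22.29°

22.3°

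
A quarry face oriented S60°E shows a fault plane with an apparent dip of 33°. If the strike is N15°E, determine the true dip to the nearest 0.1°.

33.9°

The section is 75° from the strike.
tan δ = tan α / sin β = tan 33° / sin 75° = 0.6494 / 0.9659 = 0.6723
true dip = arctan 0.6723 = 33.91°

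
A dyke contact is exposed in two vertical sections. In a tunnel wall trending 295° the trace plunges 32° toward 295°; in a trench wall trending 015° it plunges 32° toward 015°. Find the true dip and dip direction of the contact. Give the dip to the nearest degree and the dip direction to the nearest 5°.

Represent each trace as a vector plunging at its apparent dip toward its trend (east-north-up frame): v₁ = (-0.769, 0.358, -0.530), v₂ = (0.219, 0.819, -0.530).
Cross product v₁ × v₂ gives the pole to the plane: n ∝ (-0.244, 0.524, 0.708).
Dip δ = arctan(|n_h|/n_z) = arctan(0.578/0.708) = 39.2°.
Dip direction = atan2(-0.244, 0.524) = 335° (azimuth of n's horizontal projection).

true dip 39°, dip direction 335°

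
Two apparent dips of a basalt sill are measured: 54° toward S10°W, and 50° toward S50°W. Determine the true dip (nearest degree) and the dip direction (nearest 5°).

true dip 54°, dip direction 200°

Represent each trace as a vector plunging at its apparent dip toward its trend (east-north-up frame): v₁ = (-0.102, -0.579, -0.809), v₂ = (-0.492, -0.413, -0.766).
n = v₁ × v₂ = (-0.109, -0.320, 0.243) (taken with n_z > 0).
tan δ = √(n_x²+n_y²)/n_z = 0.338/0.243, so δ = 54.3°.
Dip direction = azimuth of (n_x, n_y) = atan2(-0.109, -0.320) = 199°.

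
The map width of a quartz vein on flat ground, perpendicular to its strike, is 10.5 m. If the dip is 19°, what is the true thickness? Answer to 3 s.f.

3.42 m

True thickness t = w · sin(dip) = 10.5 × sin 19°
t = 10.5 × 0.3256 = 3.418 m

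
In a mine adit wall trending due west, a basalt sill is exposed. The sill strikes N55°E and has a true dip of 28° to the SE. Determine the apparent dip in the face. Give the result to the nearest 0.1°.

17.0°

Angle between strike (N55°E) and section (due west): β = 35°.
tan(apparent dip) = tan 28° · sin 35° = 0.3050
α = arctan(0.3050) = 16.96°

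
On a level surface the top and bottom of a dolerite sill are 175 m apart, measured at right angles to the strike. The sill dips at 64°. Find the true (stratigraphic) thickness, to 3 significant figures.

True thickness t = w · sin(dip) = 175 × sin 64°
t = 175 × 0.8988 = 157.289 m

157 m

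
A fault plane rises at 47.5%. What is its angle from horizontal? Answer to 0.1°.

tan θ = 47.5/100 = 0.4750
θ = arctan(0.4750) = 25.41°

25.4°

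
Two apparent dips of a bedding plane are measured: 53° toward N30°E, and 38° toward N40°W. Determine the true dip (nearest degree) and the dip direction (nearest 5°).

The two traces are lines in the plane: v₁ = (sin 30°·cos 53°, cos 30°·cos 53°, −sin 53°), v₂ = (sin 320°·cos 38°, cos 320°·cos 38°, −sin 38°).
The plane normal is n = v₁ × v₂ ∝ (0.161, 0.590, 0.446).
True dip = arccos(n_z / |n|) = arccos(0.5890) = 53.9°.
Dip direction = azimuth of (n_x, n_y) = atan2(0.161, 0.590) = 15°.

true dip 54°, dip direction 015°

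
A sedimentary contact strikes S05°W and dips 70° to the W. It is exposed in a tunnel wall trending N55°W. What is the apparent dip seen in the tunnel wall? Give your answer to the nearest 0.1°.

67.2°

The section lies 60° from the strike.
tan(apparent dip) = tan 70° · sin 60° = 2.3794
apparent dip = arctan 2.3794 = 67.20°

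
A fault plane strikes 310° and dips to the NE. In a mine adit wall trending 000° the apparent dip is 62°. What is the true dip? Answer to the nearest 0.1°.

The section is 50° from the strike.
tan δ = tan α / sin β = tan 62° / sin 50° = 1.8807 / 0.7660 = 2.4551
δ = arctan(2.4551) = 67.84°

67.8°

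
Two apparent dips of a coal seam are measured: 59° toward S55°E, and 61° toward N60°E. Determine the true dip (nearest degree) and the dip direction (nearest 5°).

true dip 64°, dip direction 090°

The two traces are lines in the plane: v₁ = (sin 125°·cos 59°, cos 125°·cos 59°, −sin 59°), v₂ = (sin 60°·cos 61°, cos 60°·cos 61°, −sin 61°).
Cross product v₁ × v₂ gives the pole to the plane: n ∝ (0.466, 0.009, 0.226).
True dip = arccos(n_z / |n|) = arccos(0.4367) = 64.1°.
The horizontal component of n points toward azimuth atan2(n_x, n_y) = 89°, the dip direction.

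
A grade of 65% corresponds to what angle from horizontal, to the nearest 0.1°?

33.0°

tan θ = 65/100 = 0.6500
θ = arctan(0.6500) = 33.02°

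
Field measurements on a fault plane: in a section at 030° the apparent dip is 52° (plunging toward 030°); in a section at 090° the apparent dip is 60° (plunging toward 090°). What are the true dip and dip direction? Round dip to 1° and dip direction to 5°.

true dip 61°, dip direction 075°

Represent each trace as a vector plunging at its apparent dip toward its trend (east-north-up frame): v₁ = (0.308, 0.533, -0.788), v₂ = (0.500, 0.000, -0.866).
n = v₁ × v₂ = (0.462, 0.127, 0.267) (taken with n_z > 0).
tan δ = √(n_x²+n_y²)/n_z = 0.479/0.267, so δ = 60.9°.
The horizontal component of n points toward azimuth atan2(n_x, n_y) = 75°, the dip direction.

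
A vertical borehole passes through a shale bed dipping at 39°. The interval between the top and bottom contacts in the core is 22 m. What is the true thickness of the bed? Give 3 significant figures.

17.1 m

True thickness t = h · cos(dip) = 22 × cos 39°
t = 22 × 0.7771 = 17.097 m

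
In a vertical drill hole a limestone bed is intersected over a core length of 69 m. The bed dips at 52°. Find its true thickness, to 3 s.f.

True thickness t = h · cos(dip) = 69 × cos 52°
t = 69 × 0.6157 = 42.481 m

42.5 m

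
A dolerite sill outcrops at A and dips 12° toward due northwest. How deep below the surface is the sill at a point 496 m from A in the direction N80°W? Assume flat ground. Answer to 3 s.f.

86.4 m

The hole lies 35° from the dip direction, so the down-dip offset is 496 × cos 35° = 406.30 m.
Depth = down-dip offset × tan(dip) = 406.30 × tan 12° = 406.30 × 0.2126
Depth = 86.36 m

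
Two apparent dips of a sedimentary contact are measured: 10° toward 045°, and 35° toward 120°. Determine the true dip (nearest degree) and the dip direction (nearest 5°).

true dip 35°, dip direction 120°

Represent each trace as a vector plunging at its apparent dip toward its trend (east-north-up frame): v₁ = (0.696, 0.696, -0.174), v₂ = (0.709, -0.410, -0.574).
Cross product v₁ × v₂ gives the pole to the plane: n ∝ (0.471, -0.276, 0.779).
tan δ = √(n_x²+n_y²)/n_z = 0.546/0.779, so δ = 35.0°.
Dip direction = azimuth of (n_x, n_y) = atan2(0.471, -0.276) = 120°.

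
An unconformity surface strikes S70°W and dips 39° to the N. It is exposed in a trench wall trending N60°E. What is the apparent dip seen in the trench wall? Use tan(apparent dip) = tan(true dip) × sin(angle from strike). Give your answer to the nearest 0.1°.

8.0°

The strike is S70°W and the section trends N60°E; the acute angle between them is β = 10°.
tan α = tan 39° × sin 10° = 0.8098 × 0.1736 = 0.1406
apparent dip = arctan 0.1406 = 8.00°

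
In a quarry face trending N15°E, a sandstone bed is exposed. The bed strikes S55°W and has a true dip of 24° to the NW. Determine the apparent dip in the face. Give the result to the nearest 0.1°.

Angle between strike (S55°W) and section (N15°E): β = 40°.
tan α = tan 24° × sin 40° = 0.4452 × 0.6428 = 0.2862
apparent dip = arctan 0.2862 = 15.97°

16.0°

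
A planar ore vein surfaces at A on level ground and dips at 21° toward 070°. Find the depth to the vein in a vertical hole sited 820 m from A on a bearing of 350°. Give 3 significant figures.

54.7 m

The hole lies 80° from the dip direction, so the down-dip offset is 820 × cos 80° = 142.39 m.
Depth = down-dip offset × tan(dip) = 142.39 × tan 21° = 142.39 × 0.3839
Depth = 54.66 m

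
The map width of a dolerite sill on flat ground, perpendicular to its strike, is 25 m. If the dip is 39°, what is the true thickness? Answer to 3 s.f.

True thickness t = w · sin(dip) = 25 × sin 39°
t = 25 × 0.6293 = 15.733 m

15.7 m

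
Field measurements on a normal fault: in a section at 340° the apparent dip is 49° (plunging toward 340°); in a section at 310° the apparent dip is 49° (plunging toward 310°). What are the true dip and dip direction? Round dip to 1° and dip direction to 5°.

Each apparent-dip line lies in the plane. As unit vectors (x east, y north, z up), v₁ plunges 49°→340° and v₂ plunges 49°→310°.
Cross product v₁ × v₂ gives the pole to the plane: n ∝ (-0.147, 0.210, 0.215).
True dip = arccos(n_z / |n|) = arccos(0.6430) = 50.0°.
Dip direction = atan2(-0.147, 0.210) = 325° (azimuth of n's horizontal projection).

true dip 50°, dip direction 325°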